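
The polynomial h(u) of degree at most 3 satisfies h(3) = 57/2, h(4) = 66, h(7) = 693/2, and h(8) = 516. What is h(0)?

Write h(u) = au^3 + bu^2 + cu + d. Substituting each data point gives a linear system:
  27a + 9b + 3c + d = 57/2
  64a + 16b + 4c + d = 66
  343a + 49b + 7c + d = 693/2
  512a + 64b + 8c + d = 516
Solving the system yields a = 1, b = 0, c = 1/2, d = 0.
So h(u) = u^3 + (1/2)u.
Then h(0) = 0.

0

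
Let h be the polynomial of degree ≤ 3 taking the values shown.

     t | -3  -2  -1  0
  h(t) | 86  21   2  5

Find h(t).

Using the Lagrange interpolation formula with nodes -3, -2, -1, 0:
  L_0(t) = (t + 2)(t + 1)t / -6
  L_1(t) = (t + 3)(t + 1)t / 2
  L_2(t) = (t + 3)(t + 2)t / -2
  L_3(t) = (t + 3)(t + 2)(t + 1) / 6
Then h(t) = 86·L_0(t) + 21·L_1(t) + 2·L_2(t) + 5·L_3(t).
Expanding and collecting terms gives h(t) = -4t^3 - t^2 + 6t + 5.
Check: h(0) = 5. ✓

h(t) = -4t^3 - t^2 + 6t + 5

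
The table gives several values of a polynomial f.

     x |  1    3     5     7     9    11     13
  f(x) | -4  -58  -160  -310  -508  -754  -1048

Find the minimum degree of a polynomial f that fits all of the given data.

Forward differences of the values at x = 1, 3, 5, 7, 9, 11, 13:
  f  : -4  -58  -160  -310  -508  -754  -1048
  Δ  : -54  -102  -150  -198  -246  -294
  Δ^2: -48  -48  -48  -48  -48
  Δ^3: 0  0  0  0
  Δ^4: 0  0  0
  Δ^5: 0  0
  Δ^6: 0
The second differences are constant (-48) and nonzero, while all higher differences vanish, so the minimal degree is 2.

2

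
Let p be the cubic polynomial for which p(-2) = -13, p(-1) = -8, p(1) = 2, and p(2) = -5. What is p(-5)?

44

Write p(s) = as^3 + bs^2 + cs + d. Substituting each data point gives a linear system:
  -8a + 4b - 2c + d = -13
  -a + b - c + d = -8
  a + b + c + d = 2
  8a + 4b + 2c + d = -5
Solving the system yields a = -1, b = -2, c = 6, d = -1.
So p(s) = -s³ - 2s² + 6s - 1.
Then p(-5) = 44.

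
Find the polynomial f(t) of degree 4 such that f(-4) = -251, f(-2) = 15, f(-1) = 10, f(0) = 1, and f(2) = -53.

f(t) = -2t^4 - 3t^3 + 3t^2 - 5t + 1

Write f(t) = at^4 + bt^3 + ct^2 + dt + e. Substituting each data point gives a linear system:
  256a - 64b + 16c - 4d + e = -251
  16a - 8b + 4c - 2d + e = 15
  a - b + c - d + e = 10
  e = 1
  16a + 8b + 4c + 2d + e = -53
Solving the system yields a = -2, b = -3, c = 3, d = -5, e = 1.
So f(t) = -2t^4 - 3t^3 + 3t^2 - 5t + 1.
Check: f(-1) = 10. ✓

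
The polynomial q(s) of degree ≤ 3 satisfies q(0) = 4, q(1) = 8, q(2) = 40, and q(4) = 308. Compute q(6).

1048

Using the Lagrange interpolation formula with nodes 0, 1, 2, 4:
  L_0(s) = (s - 1)(s - 2)(s - 4) / -8
  L_1(s) = s(s - 2)(s - 4) / 3
  L_2(s) = s(s - 1)(s - 4) / -4
  L_3(s) = s(s - 1)(s - 2) / 24
Then q(s) = 4·L_0(s) + 8·L_1(s) + 40·L_2(s) + 308·L_3(s).
Expanding and collecting terms gives q(s) = 5s³ - s² + 4.
Evaluating at s = 6: q(6) = 1048.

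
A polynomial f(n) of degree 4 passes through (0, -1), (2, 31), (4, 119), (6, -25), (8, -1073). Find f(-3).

Forward differences of the values at n = 0, 2, 4, 6, 8:
  f  : -1  31  119  -25  -1073
  Δ  : 32  88  -144  -1048
  Δ^2: 56  -232  -904
  Δ^3: -288  -672
  Δ^4: -384
The fourth differences are constant, confirming degree 4.
Interpolating (Newton forward form) and evaluating at n = -3 gives f(-3) = -259.

-259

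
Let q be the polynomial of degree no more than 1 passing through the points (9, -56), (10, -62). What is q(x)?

Write q(x) = ax + b. Substituting each data point gives a linear system:
  9a + b = -56
  10a + b = -62
Solving the system yields a = -6, b = -2.
So q(x) = -6x - 2.
Check: q(10) = -62. ✓

q(x) = -6x - 2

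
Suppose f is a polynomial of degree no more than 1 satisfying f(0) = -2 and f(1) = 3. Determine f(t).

f(t) = 5t - 2

Using the Lagrange interpolation formula with nodes 0, 1:
  L_0(t) = (t - 1) / -1
  L_1(t) = t / 1
Then f(t) = -2·L_0(t) + 3·L_1(t).
Expanding and collecting terms gives f(t) = 5t - 2.
Check: f(0) = -2. ✓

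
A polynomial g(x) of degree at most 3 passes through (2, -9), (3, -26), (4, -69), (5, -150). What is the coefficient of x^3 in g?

-2

Write g(x) = ax^3 + bx^2 + cx + d. Substituting each data point gives a linear system:
  8a + 4b + 2c + d = -9
  27a + 9b + 3c + d = -26
  64a + 16b + 4c + d = -69
  125a + 25b + 5c + d = -150
Solving the system yields a = -2, b = 5, c = -4, d = -5.
So g(x) = -2x^3 + 5x^2 - 4x - 5.
The leading coefficient is -2.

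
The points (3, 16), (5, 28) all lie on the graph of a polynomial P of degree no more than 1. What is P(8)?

46

Using the Lagrange interpolation formula with nodes 3, 5:
  L_0(t) = (t - 5) / -2
  L_1(t) = (t - 3) / 2
Then P(t) = 16·L_0(t) + 28·L_1(t).
Expanding and collecting terms gives P(t) = 6t - 2.
Evaluating at t = 8: P(8) = 46.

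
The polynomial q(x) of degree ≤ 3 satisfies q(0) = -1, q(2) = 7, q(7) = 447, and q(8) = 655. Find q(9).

Write q(x) = ax^3 + bx^2 + cx + d. Substituting each data point gives a linear system:
  d = -1
  8a + 4b + 2c + d = 7
  343a + 49b + 7c + d = 447
  512a + 64b + 8c + d = 655
Solving the system yields a = 1, b = 3, c = -6, d = -1.
So q(x) = x^3 + 3x^2 - 6x - 1.
Then q(9) = 917.

917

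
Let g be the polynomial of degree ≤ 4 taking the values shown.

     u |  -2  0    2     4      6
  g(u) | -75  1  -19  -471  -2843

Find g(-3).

Using the Lagrange interpolation formula with nodes -2, 0, 2, 4, 6:
  L_0(u) = u(u - 2)(u - 4)(u - 6) / 384
  L_1(u) = (u + 2)(u - 2)(u - 4)(u - 6) / -96
  L_2(u) = (u + 2)u(u - 4)(u - 6) / 64
  L_3(u) = (u + 2)u(u - 2)(u - 6) / -96
  L_4(u) = (u + 2)u(u - 2)(u - 4) / 384
Then g(u) = -75·L_0(u) + 1·L_1(u) - 19·L_2(u) - 471·L_3(u) - 2843·L_4(u).
Expanding and collecting terms gives g(u) = -3u^4 + 5u^3 - 6u + 1.
Evaluating at u = -3: g(-3) = -359.

-359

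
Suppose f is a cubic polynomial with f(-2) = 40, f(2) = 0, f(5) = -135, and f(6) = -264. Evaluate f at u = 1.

1

Using the Lagrange interpolation formula with nodes -2, 2, 5, 6:
  L_0(u) = (u - 2)(u - 5)(u - 6) / -224
  L_1(u) = (u + 2)(u - 5)(u - 6) / 48
  L_2(u) = (u + 2)(u - 2)(u - 6) / -21
  L_3(u) = (u + 2)(u - 2)(u - 5) / 32
Then f(u) = 40·L_0(u) + 0·L_1(u) - 135·L_2(u) - 264·L_3(u).
Expanding and collecting terms gives f(u) = -2u^3 + 5u^2 - 2u.
Evaluating at u = 1: f(1) = 1.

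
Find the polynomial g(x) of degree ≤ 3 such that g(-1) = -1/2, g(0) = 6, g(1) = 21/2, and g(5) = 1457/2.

g(x) = 6x^3 - x^2 - (1/2)x + 6

Write g(x) = ax^3 + bx^2 + cx + d. Substituting each data point gives a linear system:
  -a + b - c + d = -1/2
  d = 6
  a + b + c + d = 21/2
  125a + 25b + 5c + d = 1457/2
Solving the system yields a = 6, b = -1, c = -1/2, d = 6.
So g(x) = 6x^3 - x^2 - (1/2)x + 6.
Check: g(0) = 6. ✓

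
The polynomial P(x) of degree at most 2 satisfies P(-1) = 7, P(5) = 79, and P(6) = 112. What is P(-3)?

31

Using the Lagrange interpolation formula with nodes -1, 5, 6:
  L_0(x) = (x - 5)(x - 6) / 42
  L_1(x) = (x + 1)(x - 6) / -6
  L_2(x) = (x + 1)(x - 5) / 7
Then P(x) = 7·L_0(x) + 79·L_1(x) + 112·L_2(x).
Expanding and collecting terms gives P(x) = 3x^2 + 4.
Evaluating at x = -3: P(-3) = 31.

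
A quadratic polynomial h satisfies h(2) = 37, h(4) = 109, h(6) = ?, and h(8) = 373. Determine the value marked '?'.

The 3 known points determine the degree-2 polynomial uniquely.
Write h(x) = ax^2 + bx + c. Substituting each data point gives a linear system:
  4a + 2b + c = 37
  16a + 4b + c = 109
  64a + 8b + c = 373
Solving the system yields a = 5, b = 6, c = 5.
So h(x) = 5x^2 + 6x + 5.
Then h(6) = 221.

221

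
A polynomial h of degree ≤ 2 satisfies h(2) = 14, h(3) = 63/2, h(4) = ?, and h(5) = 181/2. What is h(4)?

The 3 known points determine the degree-2 polynomial uniquely.
Write h(x) = ax^2 + bx + c. Substituting each data point gives a linear system:
  4a + 2b + c = 14
  9a + 3b + c = 63/2
  25a + 5b + c = 181/2
Solving the system yields a = 4, b = -5/2, c = 3.
So h(x) = 4x^2 - (5/2)x + 3.
Then h(4) = 57.

57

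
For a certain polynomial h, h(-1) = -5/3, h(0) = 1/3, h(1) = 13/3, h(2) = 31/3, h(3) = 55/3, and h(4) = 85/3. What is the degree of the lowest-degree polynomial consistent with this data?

2

Forward differences of the values at n = -1, 0, 1, 2, 3, 4:
  h  : -5/3  1/3  13/3  31/3  55/3  85/3
  Δ  : 2  4  6  8  10
  Δ^2: 2  2  2  2
  Δ^3: 0  0  0
  Δ^4: 0  0
  Δ^5: 0
The second differences are constant (2) and nonzero, while all higher differences vanish, so the minimal degree is 2.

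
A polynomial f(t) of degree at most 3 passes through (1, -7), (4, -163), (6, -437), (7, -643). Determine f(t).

Using the Lagrange interpolation formula with nodes 1, 4, 6, 7:
  L_0(t) = (t - 4)(t - 6)(t - 7) / -90
  L_1(t) = (t - 1)(t - 6)(t - 7) / 18
  L_2(t) = (t - 1)(t - 4)(t - 7) / -10
  L_3(t) = (t - 1)(t - 4)(t - 6) / 18
Then f(t) = -7·L_0(t) - 163·L_1(t) - 437·L_2(t) - 643·L_3(t).
Expanding and collecting terms gives f(t) = -t³ - 6t² - t + 1.
Check: f(4) = -163. ✓

f(t) = -t^3 - 6t^2 - t + 1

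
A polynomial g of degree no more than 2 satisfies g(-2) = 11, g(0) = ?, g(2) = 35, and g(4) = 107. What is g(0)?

On equispaced nodes a degree-2 polynomial has vanishing third forward difference, so
  - g(-2) + 3·g(0) - 3·g(2) + g(4) = 0.
Substituting the known values and solving for g(0):
  3·g(0) = 9
  g(0) = 3.

3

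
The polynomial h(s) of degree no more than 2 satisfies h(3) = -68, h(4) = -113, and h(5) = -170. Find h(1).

-14

Write h(s) = as^2 + bs + c. Substituting each data point gives a linear system:
  9a + 3b + c = -68
  16a + 4b + c = -113
  25a + 5b + c = -170
Solving the system yields a = -6, b = -3, c = -5.
So h(s) = -6s^2 - 3s - 5.
Then h(1) = -14.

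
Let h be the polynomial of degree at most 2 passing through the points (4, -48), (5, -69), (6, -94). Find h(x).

h(x) = -2x^2 - 3x - 4

Using the Lagrange interpolation formula with nodes 4, 5, 6:
  L_0(x) = (x - 5)(x - 6) / 2
  L_1(x) = (x - 4)(x - 6) / -1
  L_2(x) = (x - 4)(x - 5) / 2
Then h(x) = -48·L_0(x) - 69·L_1(x) - 94·L_2(x).
Expanding and collecting terms gives h(x) = -2x² - 3x - 4.
Check: h(6) = -94. ✓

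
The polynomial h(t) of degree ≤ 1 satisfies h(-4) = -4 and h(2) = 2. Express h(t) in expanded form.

h(t) = t

Write h(t) = at + b. Substituting each data point gives a linear system:
  -4a + b = -4
  2a + b = 2
Solving the system yields a = 1, b = 0.
So h(t) = t.
Check: h(-4) = -4. ✓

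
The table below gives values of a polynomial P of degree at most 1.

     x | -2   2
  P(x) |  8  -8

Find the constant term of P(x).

0

Write P(x) = ax + b. Substituting each data point gives a linear system:
  -2a + b = 8
  2a + b = -8
Solving the system yields a = -4, b = 0.
So P(x) = -4x.
The constant term is 0.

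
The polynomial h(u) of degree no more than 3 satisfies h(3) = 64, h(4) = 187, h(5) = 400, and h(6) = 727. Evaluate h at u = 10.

Write h(u) = au^3 + bu^2 + cu + d. Substituting each data point gives a linear system:
  27a + 9b + 3c + d = 64
  64a + 16b + 4c + d = 187
  125a + 25b + 5c + d = 400
  216a + 36b + 6c + d = 727
Solving the system yields a = 4, b = -3, c = -4, d = -5.
So h(u) = 4u^3 - 3u^2 - 4u - 5.
Then h(10) = 3655.

3655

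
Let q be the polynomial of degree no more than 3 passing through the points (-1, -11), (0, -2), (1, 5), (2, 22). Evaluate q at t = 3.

Using the Lagrange interpolation formula with nodes -1, 0, 1, 2:
  L_0(t) = t(t - 1)(t - 2) / -6
  L_1(t) = (t + 1)(t - 1)(t - 2) / 2
  L_2(t) = (t + 1)t(t - 2) / -2
  L_3(t) = (t + 1)t(t - 1) / 6
Then q(t) = -11·L_0(t) - 2·L_1(t) + 5·L_2(t) + 22·L_3(t).
Expanding and collecting terms gives q(t) = 2t^3 - t^2 + 6t - 2.
Evaluating at t = 3: q(3) = 61.

61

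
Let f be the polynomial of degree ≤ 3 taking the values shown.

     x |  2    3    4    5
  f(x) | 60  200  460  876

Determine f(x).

f(x) = 6x^3 + 6x^2 - 4x - 4

Using the Lagrange interpolation formula with nodes 2, 3, 4, 5:
  L_0(x) = (x - 3)(x - 4)(x - 5) / -6
  L_1(x) = (x - 2)(x - 4)(x - 5) / 2
  L_2(x) = (x - 2)(x - 3)(x - 5) / -2
  L_3(x) = (x - 2)(x - 3)(x - 4) / 6
Then f(x) = 60·L_0(x) + 200·L_1(x) + 460·L_2(x) + 876·L_3(x).
Expanding and collecting terms gives f(x) = 6x^3 + 6x^2 - 4x - 4.
Check: f(5) = 876. ✓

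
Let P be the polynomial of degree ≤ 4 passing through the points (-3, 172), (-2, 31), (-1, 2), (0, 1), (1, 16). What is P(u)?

Write P(u) = au^4 + bu^3 + cu^2 + du + e. Substituting each data point gives a linear system:
  81a - 27b + 9c - 3d + e = 172
  16a - 8b + 4c - 2d + e = 31
  a - b + c - d + e = 2
  e = 1
  a + b + c + d + e = 16
Solving the system yields a = 3, b = 4, c = 5, d = 3, e = 1.
So P(u) = 3u⁴ + 4u³ + 5u² + 3u + 1.
Check: P(1) = 16. ✓

P(u) = 3u^4 + 4u^3 + 5u^2 + 3u + 1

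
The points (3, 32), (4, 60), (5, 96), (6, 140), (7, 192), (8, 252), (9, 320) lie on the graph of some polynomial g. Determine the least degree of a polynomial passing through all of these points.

2

Forward differences of the values at n = 3, 4, 5, 6, 7, 8, 9:
  g  : 32  60  96  140  192  252  320
  Δ  : 28  36  44  52  60  68
  Δ^2: 8  8  8  8  8
  Δ^3: 0  0  0  0
  Δ^4: 0  0  0
  Δ^5: 0  0
  Δ^6: 0
The second differences are constant (8) and nonzero, while all higher differences vanish, so the minimal degree is 2.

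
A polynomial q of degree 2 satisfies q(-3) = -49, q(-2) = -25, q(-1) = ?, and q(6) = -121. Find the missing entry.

-9

The 3 known points determine the degree-2 polynomial uniquely.
Write q(t) = at^2 + bt + c. Substituting each data point gives a linear system:
  9a - 3b + c = -49
  4a - 2b + c = -25
  36a + 6b + c = -121
Solving the system yields a = -4, b = 4, c = -1.
So q(t) = -4t^2 + 4t - 1.
Then q(-1) = -9.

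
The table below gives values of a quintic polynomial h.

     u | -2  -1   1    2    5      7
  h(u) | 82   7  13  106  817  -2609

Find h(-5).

5587

Using the Lagrange interpolation formula with nodes -2, -1, 1, 2, 5, 7:
  L_0(u) = (u + 1)(u - 1)(u - 2)(u - 5)(u - 7) / -756
  L_1(u) = (u + 2)(u - 1)(u - 2)(u - 5)(u - 7) / 288
  L_2(u) = (u + 2)(u + 1)(u - 2)(u - 5)(u - 7) / -144
  L_3(u) = (u + 2)(u + 1)(u - 1)(u - 5)(u - 7) / 180
  L_4(u) = (u + 2)(u + 1)(u - 1)(u - 2)(u - 7) / -1008
  L_5(u) = (u + 2)(u + 1)(u - 1)(u - 2)(u - 5) / 4320
Then h(u) = 82·L_0(u) + 7·L_1(u) + 13·L_2(u) + 106·L_3(u) + 817·L_4(u) - 2609·L_5(u).
Expanding and collecting terms gives h(u) = -u⁵ + 5u⁴ + 6u³ + 3u² - 2u + 2.
Evaluating at u = -5: h(-5) = 5587.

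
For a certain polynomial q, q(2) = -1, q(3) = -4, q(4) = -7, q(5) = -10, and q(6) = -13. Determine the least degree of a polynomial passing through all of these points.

1

Forward differences of the values at t = 2, 3, 4, 5, 6:
  q  : -1  -4  -7  -10  -13
  Δ  : -3  -3  -3  -3
  Δ^2: 0  0  0
  Δ^3: 0  0
  Δ^4: 0
The first differences are constant (-3) and nonzero, while all higher differences vanish, so the minimal degree is 1.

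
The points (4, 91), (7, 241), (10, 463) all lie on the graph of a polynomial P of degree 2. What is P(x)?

P(x) = 4x^2 + 6x + 3

Write P(x) = ax^2 + bx + c. Substituting each data point gives a linear system:
  16a + 4b + c = 91
  49a + 7b + c = 241
  100a + 10b + c = 463
Solving the system yields a = 4, b = 6, c = 3.
So P(x) = 4x² + 6x + 3.
Check: P(4) = 91. ✓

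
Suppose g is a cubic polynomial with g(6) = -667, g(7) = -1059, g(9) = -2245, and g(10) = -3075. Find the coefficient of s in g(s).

2

Write g(s) = as^3 + bs^2 + cs + d. Substituting each data point gives a linear system:
  216a + 36b + 6c + d = -667
  343a + 49b + 7c + d = -1059
  729a + 81b + 9c + d = -2245
  1000a + 100b + 10c + d = -3075
Solving the system yields a = -3, b = -1, c = 2, d = 5.
So g(s) = -3s^3 - s^2 + 2s + 5.
The coefficient of s is 2.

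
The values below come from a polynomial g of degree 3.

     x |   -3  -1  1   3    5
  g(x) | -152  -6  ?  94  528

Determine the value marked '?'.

On equispaced nodes a degree-3 polynomial has vanishing fourth forward difference, so
  g(-3) - 4·g(-1) + 6·g(1) - 4·g(3) + g(5) = 0.
Substituting the known values and solving for g(1):
  6·g(1) = -24
  g(1) = -4.

-4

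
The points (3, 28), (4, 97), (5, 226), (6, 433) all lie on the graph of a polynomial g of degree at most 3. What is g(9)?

1702

Write g(x) = ax^3 + bx^2 + cx + d. Substituting each data point gives a linear system:
  27a + 9b + 3c + d = 28
  64a + 16b + 4c + d = 97
  125a + 25b + 5c + d = 226
  216a + 36b + 6c + d = 433
Solving the system yields a = 3, b = -6, c = 0, d = 1.
So g(x) = 3x^3 - 6x^2 + 1.
Then g(9) = 1702.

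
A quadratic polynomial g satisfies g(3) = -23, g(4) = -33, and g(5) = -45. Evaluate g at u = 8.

-93

Using the Lagrange interpolation formula with nodes 3, 4, 5:
  L_0(u) = (u - 4)(u - 5) / 2
  L_1(u) = (u - 3)(u - 5) / -1
  L_2(u) = (u - 3)(u - 4) / 2
Then g(u) = -23·L_0(u) - 33·L_1(u) - 45·L_2(u).
Expanding and collecting terms gives g(u) = -u^2 - 3u - 5.
Evaluating at u = 8: g(8) = -93.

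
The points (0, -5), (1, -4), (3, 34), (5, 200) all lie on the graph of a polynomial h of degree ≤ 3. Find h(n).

Using the Lagrange interpolation formula with nodes 0, 1, 3, 5:
  L_0(n) = (n - 1)(n - 3)(n - 5) / -15
  L_1(n) = n(n - 3)(n - 5) / 8
  L_2(n) = n(n - 1)(n - 5) / -12
  L_3(n) = n(n - 1)(n - 3) / 40
Then h(n) = -5·L_0(n) - 4·L_1(n) + 34·L_2(n) + 200·L_3(n).
Expanding and collecting terms gives h(n) = 2n^3 - 2n^2 + n - 5.
Check: h(1) = -4. ✓

h(n) = 2n^3 - 2n^2 + n - 5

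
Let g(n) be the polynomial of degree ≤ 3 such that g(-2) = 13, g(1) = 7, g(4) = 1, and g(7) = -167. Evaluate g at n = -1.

Forward differences of the values at n = -2, 1, 4, 7:
  g  : 13  7  1  -167
  Δ  : -6  -6  -168
  Δ^2: 0  -162
  Δ^3: -162
The third differences are constant, confirming degree 3.
Interpolating (Newton forward form) and evaluating at n = -1 gives g(-1) = 1.

1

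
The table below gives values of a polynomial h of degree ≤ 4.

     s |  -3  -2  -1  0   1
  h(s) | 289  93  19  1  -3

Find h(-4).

Write h(s) = as^4 + bs^3 + cs^2 + ds + e. Substituting each data point gives a linear system:
  81a - 27b + 9c - 3d + e = 289
  16a - 8b + 4c - 2d + e = 93
  a - b + c - d + e = 19
  e = 1
  a + b + c + d + e = -3
Solving the system yields a = 1, b = -5, c = 6, d = -6, e = 1.
So h(s) = s^4 - 5s^3 + 6s^2 - 6s + 1.
Then h(-4) = 697.

697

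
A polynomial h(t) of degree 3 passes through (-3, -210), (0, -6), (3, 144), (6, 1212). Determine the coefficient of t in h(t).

5

Write h(t) = at^3 + bt^2 + ct + d. Substituting each data point gives a linear system:
  -27a + 9b - 3c + d = -210
  d = -6
  27a + 9b + 3c + d = 144
  216a + 36b + 6c + d = 1212
Solving the system yields a = 6, b = -3, c = 5, d = -6.
So h(t) = 6t^3 - 3t^2 + 5t - 6.
The coefficient of t is 5.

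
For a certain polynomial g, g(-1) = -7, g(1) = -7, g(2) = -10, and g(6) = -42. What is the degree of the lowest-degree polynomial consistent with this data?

2

Divided differences on the nodes -1, 1, 2, 6:
  order 0: -7  -7  -10  -42
  order 1: 0  -3  -8
  order 2: -1  -1
  order 3: 0
The order-2 divided differences are all -1 (nonzero) and every higher order vanishes, so the data lies on a polynomial of degree exactly 2.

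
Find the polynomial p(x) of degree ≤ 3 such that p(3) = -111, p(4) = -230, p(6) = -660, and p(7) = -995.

p(x) = -2x^3 - 6x^2 - 3x + 6

Write p(x) = ax^3 + bx^2 + cx + d. Substituting each data point gives a linear system:
  27a + 9b + 3c + d = -111
  64a + 16b + 4c + d = -230
  216a + 36b + 6c + d = -660
  343a + 49b + 7c + d = -995
Solving the system yields a = -2, b = -6, c = -3, d = 6.
So p(x) = -2x³ - 6x² - 3x + 6.
Check: p(3) = -111. ✓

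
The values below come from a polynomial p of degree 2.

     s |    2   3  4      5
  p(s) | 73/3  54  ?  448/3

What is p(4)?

287/3

The 3 known points determine the degree-2 polynomial uniquely.
Write p(s) = as^2 + bs + c. Substituting each data point gives a linear system:
  4a + 2b + c = 73/3
  9a + 3b + c = 54
  25a + 5b + c = 448/3
Solving the system yields a = 6, b = -1/3, c = 1.
So p(s) = 6s^2 - (1/3)s + 1.
Then p(4) = 287/3.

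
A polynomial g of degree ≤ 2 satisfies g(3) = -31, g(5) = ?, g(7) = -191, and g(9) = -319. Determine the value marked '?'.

On equispaced nodes a degree-2 polynomial has vanishing third forward difference, so
  - g(3) + 3·g(5) - 3·g(7) + g(9) = 0.
Substituting the known values and solving for g(5):
  3·g(5) = -285
  g(5) = -95.

-95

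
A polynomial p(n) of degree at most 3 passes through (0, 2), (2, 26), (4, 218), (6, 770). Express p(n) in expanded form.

Using the Lagrange interpolation formula with nodes 0, 2, 4, 6:
  L_0(n) = (n - 2)(n - 4)(n - 6) / -48
  L_1(n) = n(n - 4)(n - 6) / 16
  L_2(n) = n(n - 2)(n - 6) / -16
  L_3(n) = n(n - 2)(n - 4) / 48
Then p(n) = 2·L_0(n) + 26·L_1(n) + 218·L_2(n) + 770·L_3(n).
Expanding and collecting terms gives p(n) = 4n³ - 3n² + 2n + 2.
Check: p(4) = 218. ✓

p(n) = 4n^3 - 3n^2 + 2n + 2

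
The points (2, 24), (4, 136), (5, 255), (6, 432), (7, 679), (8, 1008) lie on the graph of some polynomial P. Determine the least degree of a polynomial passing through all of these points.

Divided differences on the nodes 2, 4, 5, 6, 7, 8:
  order 0: 24  136  255  432  679  1008
  order 1: 56  119  177  247  329
  order 2: 21  29  35  41
  order 3: 2  2  2
  order 4: 0  0
  order 5: 0
The order-3 divided differences are all 2 (nonzero) and every higher order vanishes, so the data lies on a polynomial of degree exactly 3.

3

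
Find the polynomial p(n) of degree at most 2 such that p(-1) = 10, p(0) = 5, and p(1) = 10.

Write p(n) = an^2 + bn + c. Substituting each data point gives a linear system:
  a - b + c = 10
  c = 5
  a + b + c = 10
Solving the system yields a = 5, b = 0, c = 5.
So p(n) = 5n² + 5.
Check: p(1) = 10. ✓

p(n) = 5n^2 + 5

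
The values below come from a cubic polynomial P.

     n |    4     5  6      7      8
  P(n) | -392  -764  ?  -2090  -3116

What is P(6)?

The 4 known points determine the degree-3 polynomial uniquely.
Write P(n) = an^3 + bn^2 + cn + d. Substituting each data point gives a linear system:
  64a + 16b + 4c + d = -392
  125a + 25b + 5c + d = -764
  343a + 49b + 7c + d = -2090
  512a + 64b + 8c + d = -3116
Solving the system yields a = -6, b = -1, c = 3, d = -4.
So P(n) = -6n³ - n² + 3n - 4.
Then P(6) = -1318.

-1318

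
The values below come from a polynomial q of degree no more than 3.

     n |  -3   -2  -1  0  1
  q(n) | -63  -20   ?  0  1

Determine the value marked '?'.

The 4 known points determine the degree-3 polynomial uniquely.
Write q(n) = an^3 + bn^2 + cn + d. Substituting each data point gives a linear system:
  -27a + 9b - 3c + d = -63
  -8a + 4b - 2c + d = -20
  d = 0
  a + b + c + d = 1
Solving the system yields a = 2, b = -1, c = 0, d = 0.
So q(n) = 2n³ - n².
Then q(-1) = -3.

-3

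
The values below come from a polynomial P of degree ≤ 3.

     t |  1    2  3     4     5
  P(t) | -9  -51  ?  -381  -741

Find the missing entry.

-163

On equispaced nodes a degree-3 polynomial has vanishing fourth forward difference, so
  P(1) - 4·P(2) + 6·P(3) - 4·P(4) + P(5) = 0.
Substituting the known values and solving for P(3):
  6·P(3) = -978
  P(3) = -163.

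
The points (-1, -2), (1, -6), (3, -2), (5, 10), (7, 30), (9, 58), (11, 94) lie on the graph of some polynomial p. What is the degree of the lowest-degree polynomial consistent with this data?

Forward differences of the values at x = -1, 1, 3, 5, 7, 9, 11:
  p  : -2  -6  -2  10  30  58  94
  Δ  : -4  4  12  20  28  36
  Δ^2: 8  8  8  8  8
  Δ^3: 0  0  0  0
  Δ^4: 0  0  0
  Δ^5: 0  0
  Δ^6: 0
The second differences are constant (8) and nonzero, while all higher differences vanish, so the minimal degree is 2.

2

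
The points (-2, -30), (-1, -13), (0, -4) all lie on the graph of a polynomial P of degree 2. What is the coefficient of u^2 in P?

Write P(u) = au^2 + bu + c. Substituting each data point gives a linear system:
  4a - 2b + c = -30
  a - b + c = -13
  c = -4
Solving the system yields a = -4, b = 5, c = -4.
So P(u) = -4u^2 + 5u - 4.
The leading coefficient is -4.

-4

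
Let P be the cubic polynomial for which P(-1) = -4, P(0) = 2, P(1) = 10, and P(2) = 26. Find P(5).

Write P(u) = au^3 + bu^2 + cu + d. Substituting each data point gives a linear system:
  -a + b - c + d = -4
  d = 2
  a + b + c + d = 10
  8a + 4b + 2c + d = 26
Solving the system yields a = 1, b = 1, c = 6, d = 2.
So P(u) = u^3 + u^2 + 6u + 2.
Then P(5) = 182.

182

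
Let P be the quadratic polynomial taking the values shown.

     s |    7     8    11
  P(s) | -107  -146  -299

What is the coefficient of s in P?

6

Write P(s) = as^2 + bs + c. Substituting each data point gives a linear system:
  49a + 7b + c = -107
  64a + 8b + c = -146
  121a + 11b + c = -299
Solving the system yields a = -3, b = 6, c = -2.
So P(s) = -3s² + 6s - 2.
The coefficient of s is 6.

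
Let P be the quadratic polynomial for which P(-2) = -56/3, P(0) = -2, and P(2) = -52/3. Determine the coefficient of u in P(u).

Write P(u) = au^2 + bu + c. Substituting each data point gives a linear system:
  4a - 2b + c = -56/3
  c = -2
  4a + 2b + c = -52/3
Solving the system yields a = -4, b = 1/3, c = -2.
So P(u) = -4u^2 + (1/3)u - 2.
The coefficient of u is 1/3.

1/3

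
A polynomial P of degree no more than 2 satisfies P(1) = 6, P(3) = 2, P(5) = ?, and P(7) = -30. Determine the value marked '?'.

The 3 known points determine the degree-2 polynomial uniquely.
Write P(t) = at^2 + bt + c. Substituting each data point gives a linear system:
  a + b + c = 6
  9a + 3b + c = 2
  49a + 7b + c = -30
Solving the system yields a = -1, b = 2, c = 5.
So P(t) = -t^2 + 2t + 5.
Then P(5) = -10.

-10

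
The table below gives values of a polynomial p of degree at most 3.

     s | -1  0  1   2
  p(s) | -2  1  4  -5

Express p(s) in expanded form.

Using the Lagrange interpolation formula with nodes -1, 0, 1, 2:
  L_0(s) = s(s - 1)(s - 2) / -6
  L_1(s) = (s + 1)(s - 1)(s - 2) / 2
  L_2(s) = (s + 1)s(s - 2) / -2
  L_3(s) = (s + 1)s(s - 1) / 6
Then p(s) = -2·L_0(s) + 1·L_1(s) + 4·L_2(s) - 5·L_3(s).
Expanding and collecting terms gives p(s) = -2s^3 + 5s + 1.
Check: p(2) = -5. ✓

p(s) = -2s^3 + 5s + 1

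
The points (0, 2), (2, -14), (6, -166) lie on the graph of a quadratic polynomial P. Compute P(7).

Using the Lagrange interpolation formula with nodes 0, 2, 6:
  L_0(n) = (n - 2)(n - 6) / 12
  L_1(n) = n(n - 6) / -8
  L_2(n) = n(n - 2) / 24
Then P(n) = 2·L_0(n) - 14·L_1(n) - 166·L_2(n).
Expanding and collecting terms gives P(n) = -5n^2 + 2n + 2.
Evaluating at n = 7: P(7) = -229.

-229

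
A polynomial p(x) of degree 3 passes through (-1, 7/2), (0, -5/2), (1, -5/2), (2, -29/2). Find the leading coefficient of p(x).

Write p(x) = ax^3 + bx^2 + cx + d. Substituting each data point gives a linear system:
  -a + b - c + d = 7/2
  d = -5/2
  a + b + c + d = -5/2
  8a + 4b + 2c + d = -29/2
Solving the system yields a = -3, b = 3, c = 0, d = -5/2.
So p(x) = -3x^3 + 3x^2 - 5/2.
The leading coefficient is -3.

-3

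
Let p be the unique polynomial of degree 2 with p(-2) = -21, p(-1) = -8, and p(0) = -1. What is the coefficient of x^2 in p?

-3

Write p(x) = ax^2 + bx + c. Substituting each data point gives a linear system:
  4a - 2b + c = -21
  a - b + c = -8
  c = -1
Solving the system yields a = -3, b = 4, c = -1.
So p(x) = -3x² + 4x - 1.
The leading coefficient is -3.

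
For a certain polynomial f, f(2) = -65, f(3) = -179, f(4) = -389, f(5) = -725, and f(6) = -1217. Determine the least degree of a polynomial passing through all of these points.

Forward differences of the values at x = 2, 3, 4, 5, 6:
  f  : -65  -179  -389  -725  -1217
  Δ  : -114  -210  -336  -492
  Δ^2: -96  -126  -156
  Δ^3: -30  -30
  Δ^4: 0
The third differences are constant (-30) and nonzero, while all higher differences vanish, so the minimal degree is 3.

3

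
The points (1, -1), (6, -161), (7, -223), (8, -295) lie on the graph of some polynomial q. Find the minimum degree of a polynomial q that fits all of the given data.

2

Divided differences on the nodes 1, 6, 7, 8:
  order 0: -1  -161  -223  -295
  order 1: -32  -62  -72
  order 2: -5  -5
  order 3: 0
The order-2 divided differences are all -5 (nonzero) and every higher order vanishes, so the data lies on a polynomial of degree exactly 2.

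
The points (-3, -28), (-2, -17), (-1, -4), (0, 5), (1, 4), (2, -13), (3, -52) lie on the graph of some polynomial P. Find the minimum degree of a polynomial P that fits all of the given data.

Forward differences of the values at n = -3, -2, -1, 0, 1, 2, 3:
  P  : -28  -17  -4  5  4  -13  -52
  Δ  : 11  13  9  -1  -17  -39
  Δ^2: 2  -4  -10  -16  -22
  Δ^3: -6  -6  -6  -6
  Δ^4: 0  0  0
  Δ^5: 0  0
  Δ^6: 0
The third differences are constant (-6) and nonzero, while all higher differences vanish, so the minimal degree is 3.

3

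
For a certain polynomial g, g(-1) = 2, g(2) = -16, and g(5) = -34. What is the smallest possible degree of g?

1

Forward differences of the values at x = -1, 2, 5:
  g  : 2  -16  -34
  Δ  : -18  -18
  Δ^2: 0
The first differences are constant (-18) and nonzero, while all higher differences vanish, so the minimal degree is 1.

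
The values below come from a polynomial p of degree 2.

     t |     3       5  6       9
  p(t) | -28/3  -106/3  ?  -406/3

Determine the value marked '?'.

-163/3

The 3 known points determine the degree-2 polynomial uniquely.
Write p(t) = at^2 + bt + c. Substituting each data point gives a linear system:
  9a + 3b + c = -28/3
  25a + 5b + c = -106/3
  81a + 9b + c = -406/3
Solving the system yields a = -2, b = 3, c = -1/3.
So p(t) = -2t² + 3t - 1/3.
Then p(6) = -163/3.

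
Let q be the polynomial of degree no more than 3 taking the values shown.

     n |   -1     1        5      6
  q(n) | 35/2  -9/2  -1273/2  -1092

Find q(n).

Write q(n) = an^3 + bn^2 + cn + d. Substituting each data point gives a linear system:
  -a + b - c + d = 35/2
  a + b + c + d = -9/2
  125a + 25b + 5c + d = -1273/2
  216a + 36b + 6c + d = -1092
Solving the system yields a = -5, b = 1/2, c = -6, d = 6.
So q(n) = -5n^3 + (1/2)n^2 - 6n + 6.
Check: q(1) = -9/2. ✓

q(n) = -5n^3 + (1/2)n^2 - 6n + 6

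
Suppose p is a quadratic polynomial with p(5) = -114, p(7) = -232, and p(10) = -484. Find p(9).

-390

Write p(s) = as^2 + bs + c. Substituting each data point gives a linear system:
  25a + 5b + c = -114
  49a + 7b + c = -232
  100a + 10b + c = -484
Solving the system yields a = -5, b = 1, c = 6.
So p(s) = -5s² + s + 6.
Then p(9) = -390.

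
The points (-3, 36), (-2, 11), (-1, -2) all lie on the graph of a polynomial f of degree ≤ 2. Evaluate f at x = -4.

73

Forward differences of the values at x = -3, -2, -1:
  f  : 36  11  -2
  Δ  : -25  -13
  Δ^2: 12
The second differences are constant, confirming degree 2.
Interpolating (Newton forward form) and evaluating at x = -4 gives f(-4) = 73.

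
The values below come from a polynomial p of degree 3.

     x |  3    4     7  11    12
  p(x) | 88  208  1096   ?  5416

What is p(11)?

4184

The 4 known points determine the degree-3 polynomial uniquely.
Write p(x) = ax^3 + bx^2 + cx + d. Substituting each data point gives a linear system:
  27a + 9b + 3c + d = 88
  64a + 16b + 4c + d = 208
  343a + 49b + 7c + d = 1096
  1728a + 144b + 12c + d = 5416
Solving the system yields a = 3, b = 2, c = -5, d = 4.
So p(x) = 3x^3 + 2x^2 - 5x + 4.
Then p(11) = 4184.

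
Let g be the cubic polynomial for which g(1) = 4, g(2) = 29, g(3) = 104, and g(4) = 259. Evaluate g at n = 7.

1504

Using the Lagrange interpolation formula with nodes 1, 2, 3, 4:
  L_0(n) = (n - 2)(n - 3)(n - 4) / -6
  L_1(n) = (n - 1)(n - 3)(n - 4) / 2
  L_2(n) = (n - 1)(n - 2)(n - 4) / -2
  L_3(n) = (n - 1)(n - 2)(n - 3) / 6
Then g(n) = 4·L_0(n) + 29·L_1(n) + 104·L_2(n) + 259·L_3(n).
Expanding and collecting terms gives g(n) = 5n^3 - 5n^2 + 5n - 1.
Evaluating at n = 7: g(7) = 1504.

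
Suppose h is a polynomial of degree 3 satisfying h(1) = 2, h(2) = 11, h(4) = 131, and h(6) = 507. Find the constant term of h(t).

Write h(t) = at^3 + bt^2 + ct + d. Substituting each data point gives a linear system:
  a + b + c + d = 2
  8a + 4b + 2c + d = 11
  64a + 16b + 4c + d = 131
  216a + 36b + 6c + d = 507
Solving the system yields a = 3, b = -4, c = 0, d = 3.
So h(t) = 3t^3 - 4t^2 + 3.
The constant term is 3.

3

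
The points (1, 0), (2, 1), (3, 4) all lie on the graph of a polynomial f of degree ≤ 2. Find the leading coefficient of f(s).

Write f(s) = as^2 + bs + c. Substituting each data point gives a linear system:
  a + b + c = 0
  4a + 2b + c = 1
  9a + 3b + c = 4
Solving the system yields a = 1, b = -2, c = 1.
So f(s) = s² - 2s + 1.
The leading coefficient is 1.

1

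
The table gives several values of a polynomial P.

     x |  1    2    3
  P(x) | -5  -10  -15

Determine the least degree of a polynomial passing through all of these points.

Forward differences of the values at x = 1, 2, 3:
  P  : -5  -10  -15
  Δ  : -5  -5
  Δ^2: 0
The first differences are constant (-5) and nonzero, while all higher differences vanish, so the minimal degree is 1.

1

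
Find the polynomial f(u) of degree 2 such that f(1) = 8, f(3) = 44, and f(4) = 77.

Write f(u) = au^2 + bu + c. Substituting each data point gives a linear system:
  a + b + c = 8
  9a + 3b + c = 44
  16a + 4b + c = 77
Solving the system yields a = 5, b = -2, c = 5.
So f(u) = 5u² - 2u + 5.
Check: f(4) = 77. ✓

f(u) = 5u^2 - 2u + 5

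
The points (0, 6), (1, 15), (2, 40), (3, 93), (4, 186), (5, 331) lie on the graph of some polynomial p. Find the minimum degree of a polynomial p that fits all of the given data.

Forward differences of the values at u = 0, 1, 2, 3, 4, 5:
  p  : 6  15  40  93  186  331
  Δ  : 9  25  53  93  145
  Δ^2: 16  28  40  52
  Δ^3: 12  12  12
  Δ^4: 0  0
  Δ^5: 0
The third differences are constant (12) and nonzero, while all higher differences vanish, so the minimal degree is 3.

3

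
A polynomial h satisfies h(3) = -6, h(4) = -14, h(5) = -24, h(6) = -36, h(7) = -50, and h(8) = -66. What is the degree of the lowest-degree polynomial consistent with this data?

2

Forward differences of the values at u = 3, 4, 5, 6, 7, 8:
  h  : -6  -14  -24  -36  -50  -66
  Δ  : -8  -10  -12  -14  -16
  Δ^2: -2  -2  -2  -2
  Δ^3: 0  0  0
  Δ^4: 0  0
  Δ^5: 0
The second differences are constant (-2) and nonzero, while all higher differences vanish, so the minimal degree is 2.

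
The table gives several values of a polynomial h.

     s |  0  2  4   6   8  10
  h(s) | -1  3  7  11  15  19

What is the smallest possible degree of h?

1

Forward differences of the values at s = 0, 2, 4, 6, 8, 10:
  h  : -1  3  7  11  15  19
  Δ  : 4  4  4  4  4
  Δ^2: 0  0  0  0
  Δ^3: 0  0  0
  Δ^4: 0  0
  Δ^5: 0
The first differences are constant (4) and nonzero, while all higher differences vanish, so the minimal degree is 1.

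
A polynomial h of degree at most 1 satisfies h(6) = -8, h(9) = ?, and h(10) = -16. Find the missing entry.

The 2 known points determine the degree-1 polynomial uniquely.
Write h(x) = ax + b. Substituting each data point gives a linear system:
  6a + b = -8
  10a + b = -16
Solving the system yields a = -2, b = 4.
So h(x) = -2x + 4.
Then h(9) = -14.

-14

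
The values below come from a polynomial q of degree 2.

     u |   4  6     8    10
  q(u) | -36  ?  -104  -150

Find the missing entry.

On equispaced nodes a degree-2 polynomial has vanishing third forward difference, so
  - q(4) + 3·q(6) - 3·q(8) + q(10) = 0.
Substituting the known values and solving for q(6):
  3·q(6) = -198
  q(6) = -66.

-66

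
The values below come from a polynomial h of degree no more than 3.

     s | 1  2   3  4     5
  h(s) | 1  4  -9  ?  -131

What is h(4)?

-50

On equispaced nodes a degree-3 polynomial has vanishing fourth forward difference, so
  h(1) - 4·h(2) + 6·h(3) - 4·h(4) + h(5) = 0.
Substituting the known values and solving for h(4):
  -4·h(4) = 200
  h(4) = -50.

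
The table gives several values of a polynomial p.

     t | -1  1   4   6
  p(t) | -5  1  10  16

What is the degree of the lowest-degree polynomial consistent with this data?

Divided differences on the nodes -1, 1, 4, 6:
  order 0: -5  1  10  16
  order 1: 3  3  3
  order 2: 0  0
  order 3: 0
The order-1 divided differences are all 3 (nonzero) and every higher order vanishes, so the data lies on a polynomial of degree exactly 1.

1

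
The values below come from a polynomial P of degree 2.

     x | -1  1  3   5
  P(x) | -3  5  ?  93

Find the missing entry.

37

The 3 known points determine the degree-2 polynomial uniquely.
Write P(x) = ax^2 + bx + c. Substituting each data point gives a linear system:
  a - b + c = -3
  a + b + c = 5
  25a + 5b + c = 93
Solving the system yields a = 3, b = 4, c = -2.
So P(x) = 3x^2 + 4x - 2.
Then P(3) = 37.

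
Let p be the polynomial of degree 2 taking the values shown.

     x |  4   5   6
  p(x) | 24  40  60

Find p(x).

Write p(x) = ax^2 + bx + c. Substituting each data point gives a linear system:
  16a + 4b + c = 24
  25a + 5b + c = 40
  36a + 6b + c = 60
Solving the system yields a = 2, b = -2, c = 0.
So p(x) = 2x² - 2x.
Check: p(5) = 40. ✓

p(x) = 2x^2 - 2x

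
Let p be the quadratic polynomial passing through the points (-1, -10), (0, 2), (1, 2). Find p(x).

p(x) = -6x^2 + 6x + 2

Using the Lagrange interpolation formula with nodes -1, 0, 1:
  L_0(x) = x(x - 1) / 2
  L_1(x) = (x + 1)(x - 1) / -1
  L_2(x) = (x + 1)x / 2
Then p(x) = -10·L_0(x) + 2·L_1(x) + 2·L_2(x).
Expanding and collecting terms gives p(x) = -6x^2 + 6x + 2.
Check: p(1) = 2. ✓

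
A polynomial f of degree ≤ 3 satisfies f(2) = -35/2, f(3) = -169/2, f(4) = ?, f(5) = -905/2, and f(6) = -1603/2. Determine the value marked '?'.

On equispaced nodes a degree-3 polynomial has vanishing fourth forward difference, so
  f(2) - 4·f(3) + 6·f(4) - 4·f(5) + f(6) = 0.
Substituting the known values and solving for f(4):
  6·f(4) = -1329
  f(4) = -443/2.

-443/2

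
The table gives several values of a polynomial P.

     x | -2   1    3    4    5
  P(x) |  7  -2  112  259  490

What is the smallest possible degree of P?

Divided differences on the nodes -2, 1, 3, 4, 5:
  order 0: 7  -2  112  259  490
  order 1: -3  57  147  231
  order 2: 12  30  42
  order 3: 3  3
  order 4: 0
The order-3 divided differences are all 3 (nonzero) and every higher order vanishes, so the data lies on a polynomial of degree exactly 3.

3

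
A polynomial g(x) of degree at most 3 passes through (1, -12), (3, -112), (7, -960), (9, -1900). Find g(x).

g(x) = -2x^3 - 5x^2 - 4x - 1

Write g(x) = ax^3 + bx^2 + cx + d. Substituting each data point gives a linear system:
  a + b + c + d = -12
  27a + 9b + 3c + d = -112
  343a + 49b + 7c + d = -960
  729a + 81b + 9c + d = -1900
Solving the system yields a = -2, b = -5, c = -4, d = -1.
So g(x) = -2x³ - 5x² - 4x - 1.
Check: g(9) = -1900. ✓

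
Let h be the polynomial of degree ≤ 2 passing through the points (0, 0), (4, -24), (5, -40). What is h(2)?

Write h(x) = ax^2 + bx + c. Substituting each data point gives a linear system:
  c = 0
  16a + 4b + c = -24
  25a + 5b + c = -40
Solving the system yields a = -2, b = 2, c = 0.
So h(x) = -2x^2 + 2x.
Then h(2) = -4.

-4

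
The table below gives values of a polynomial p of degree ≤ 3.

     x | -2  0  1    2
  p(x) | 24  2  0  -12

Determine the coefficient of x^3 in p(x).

Write p(x) = ax^3 + bx^2 + cx + d. Substituting each data point gives a linear system:
  -8a + 4b - 2c + d = 24
  d = 2
  a + b + c + d = 0
  8a + 4b + 2c + d = -12
Solving the system yields a = -2, b = 1, c = -1, d = 2.
So p(x) = -2x³ + x² - x + 2.
The leading coefficient is -2.

-2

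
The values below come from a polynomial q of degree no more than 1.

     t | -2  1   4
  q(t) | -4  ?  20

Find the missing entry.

On equispaced nodes a degree-1 polynomial has vanishing second forward difference, so
  q(-2) - 2·q(1) + q(4) = 0.
Substituting the known values and solving for q(1):
  -2·q(1) = -16
  q(1) = 8.

8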